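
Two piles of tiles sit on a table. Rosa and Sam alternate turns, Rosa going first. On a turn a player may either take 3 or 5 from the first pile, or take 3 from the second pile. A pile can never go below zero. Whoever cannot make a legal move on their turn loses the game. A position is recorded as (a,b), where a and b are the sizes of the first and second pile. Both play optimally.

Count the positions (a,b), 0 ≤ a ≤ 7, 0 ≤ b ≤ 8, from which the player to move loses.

Work bottom-up. With no move the player to move loses. Otherwise the position is W if at least one move leads to an L position for the opponent, and L if every move leads to a W.
Every move lowers a or b (never raises either), so fill the grid row by row in increasing a, and left to right within a row: each cell's successors are then already labelled.
      b=0  b=1  b=2  b=3  b=4  b=5  b=6  b=7  b=8
a=0:    L    L    L    W    W    W    L    L    L
a=1:    L    L    L    W    W    W    L    L    L
a=2:    L    L    L    W    W    W    L    L    L
a=3:    W    W    W    L    L    L    W    W    W
a=4:    W    W    W    L    L    L    W    W    W
a=5:    W    W    W    L    L    L    W    W    W
a=6:    W    W    W    W    W    W    W    W    W
a=7:    W    W    W    W    W    W    W    W    W
Cells with no legal move (terminal, hence L): (0,0), (0,1), (0,2), (1,0), (1,1), (1,2), (2,0), (2,1), (2,2).
The remaining L cells, each justified by listing all of its moves:
(0,6): only reaches (0,3)(W), which is W → L
(0,7): only reaches (0,4)(W), which is W → L
(0,8): only reaches (0,5)(W), which is W → L
(1,6): only reaches (1,3)(W), which is W → L
(1,7): only reaches (1,4)(W), which is W → L
(1,8): only reaches (1,5)(W), which is W → L
(2,6): only reaches (2,3)(W), which is W → L
(2,7): only reaches (2,4)(W), which is W → L
(2,8): only reaches (2,5)(W), which is W → L
(3,3): only reaches (0,3)(W), (3,0)(W), all W → L
(3,4): only reaches (0,4)(W), (3,1)(W), all W → L
(3,5): only reaches (0,5)(W), (3,2)(W), all W → L
(4,3): only reaches (1,3)(W), (4,0)(W), all W → L
(4,4): only reaches (1,4)(W), (4,1)(W), all W → L
(4,5): only reaches (1,5)(W), (4,2)(W), all W → L
(5,3): only reaches (2,3)(W), (0,3)(W), (5,0)(W), all W → L
(5,4): only reaches (2,4)(W), (0,4)(W), (5,1)(W), all W → L
(5,5): only reaches (2,5)(W), (0,5)(W), (5,2)(W), all W → L
Every other cell has at least one move into one of the L cells above, so it is W.
L cells per row: a=0: 6, a=1: 6, a=2: 6, a=3: 3, a=4: 3, a=5: 3, a=6: 0, a=7: 0; total 27.

27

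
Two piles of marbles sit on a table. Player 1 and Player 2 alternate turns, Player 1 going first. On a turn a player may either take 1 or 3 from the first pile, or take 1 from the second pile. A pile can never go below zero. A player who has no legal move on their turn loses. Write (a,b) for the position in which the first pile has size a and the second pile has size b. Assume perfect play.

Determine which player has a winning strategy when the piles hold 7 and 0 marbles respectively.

Player 1 wins.

Positions with no move are L. A position that does have a move is losing for the player to move precisely when every available move leads to a winning position for the opponent. Fill in the labels:
No move ever increases a pile, so every position that can arise here has a ≤ 7 and b ≤ 0; it is enough to label the cells with 0 ≤ a ≤ 7 and 0 ≤ b ≤ 0.
Every move lowers a or b (never raises either), so fill the grid row by row in increasing a, and left to right within a row: each cell's successors are then already labelled.
      b=0
a=0:    L
a=1:    W
a=2:    L
a=3:    W
a=4:    L
a=5:    W
a=6:    L
a=7:    W
Cells with no legal move (terminal, hence L): (0,0).
The remaining L cells, each justified by listing all of its moves:
(2,0): L (sole option (1,0)(W) is W)
(4,0): L (options (3,0)(W), (1,0)(W) are all W)
(6,0): L (options (5,0)(W), (3,0)(W) are all W)
Every other cell has at least one move into one of the L cells above, so it is W.
The starting position (7,0) is W: Player 1 should move to (6,0), handing over an L position.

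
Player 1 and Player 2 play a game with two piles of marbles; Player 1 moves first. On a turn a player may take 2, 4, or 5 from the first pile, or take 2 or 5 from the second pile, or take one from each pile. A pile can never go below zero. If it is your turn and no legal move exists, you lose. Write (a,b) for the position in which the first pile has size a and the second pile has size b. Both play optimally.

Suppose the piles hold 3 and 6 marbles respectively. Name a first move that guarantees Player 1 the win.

Label each position W (a win for the player to move) or L (a loss). A position with no legal move is L; any other position is W exactly when some move reaches an L, and L when every move reaches a W.
No move ever increases a pile, so every position that can arise here has a ≤ 3 and b ≤ 6; it is enough to label the cells with 0 ≤ a ≤ 3 and 0 ≤ b ≤ 6.
Every move lowers a or b (never raises either), so fill the grid row by row in increasing a, and left to right within a row: each cell's successors are then already labelled.
      b=0  b=1  b=2  b=3  b=4  b=5  b=6
a=0:    L    L    W    W    L    W    W
a=1:    L    W    W    L    L    W    W
a=2:    W    W    L    L    W    W    L
a=3:    W    L    L    W    W    L    W
Cells with no legal move (terminal, hence L): (0,0), (0,1), (1,0).
The remaining L cells, each justified by listing all of its moves:
(0,4): L (sole option (0,2)(W) is W)
(1,3): L (options (1,1)(W), (0,2)(W) are all W)
(1,4): L (options (1,2)(W), (0,3)(W) are all W)
(2,2): L (options (0,2)(W), (2,0)(W), (1,1)(W) are all W)
(2,3): L (options (0,3)(W), (2,1)(W), (1,2)(W) are all W)
(2,6): L (options (0,6)(W), (2,4)(W), (2,1)(W), (1,5)(W) are all W)
(3,1): L (options (1,1)(W), (2,0)(W) are all W)
(3,2): L (options (1,2)(W), (3,0)(W), (2,1)(W) are all W)
(3,5): L (options (1,5)(W), (3,3)(W), (3,0)(W), (2,4)(W) are all W)
Every other cell has at least one move into one of the L cells above, so it is W.
From (3,6), the L positions reachable in one move are: (3,1).

Move to (3,1).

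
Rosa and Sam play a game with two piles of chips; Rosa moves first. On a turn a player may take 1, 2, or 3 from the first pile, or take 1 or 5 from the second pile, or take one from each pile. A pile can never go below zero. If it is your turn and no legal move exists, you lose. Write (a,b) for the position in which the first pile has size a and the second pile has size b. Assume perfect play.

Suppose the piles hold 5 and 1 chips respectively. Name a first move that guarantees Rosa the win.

Move to (2,1).

Use the standard recursion: the mover loses at a terminal position; elsewhere, the mover wins exactly when some move hands the opponent an L position.
No move ever increases a pile, so every position that can arise here has a ≤ 5 and b ≤ 1; it is enough to label the cells with 0 ≤ a ≤ 5 and 0 ≤ b ≤ 1.
Every move lowers a or b (never raises either), so fill the grid row by row in increasing a, and left to right within a row: each cell's successors are then already labelled.
      b=0  b=1
a=0:    L    W
a=1:    W    W
a=2:    W    L
a=3:    W    W
a=4:    L    W
a=5:    W    W
Cells with no legal move (terminal, hence L): (0,0).
The remaining L cells, each justified by listing all of its moves:
(2,1): →(1,1)(W), (0,1)(W), (2,0)(W), (1,0)(W) — all W, so L
(4,0): →(3,0)(W), (2,0)(W), (1,0)(W) — all W, so L
Every other cell has at least one move into one of the L cells above, so it is W.
From (5,1), the L positions reachable in one move are: (2,1), (4,0). Any move reaching one of these is winning.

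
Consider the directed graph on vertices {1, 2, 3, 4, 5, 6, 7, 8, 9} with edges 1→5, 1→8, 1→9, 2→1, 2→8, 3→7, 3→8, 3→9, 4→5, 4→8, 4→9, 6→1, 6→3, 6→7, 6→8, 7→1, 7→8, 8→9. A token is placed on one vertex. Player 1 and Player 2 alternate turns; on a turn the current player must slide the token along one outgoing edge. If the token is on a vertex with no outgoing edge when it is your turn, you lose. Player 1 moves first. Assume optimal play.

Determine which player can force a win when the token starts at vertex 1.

Player 1 wins.

Label each position W (a win for the player to move) or L (a loss). A position with no legal move is L; any other position is W exactly when some move reaches an L, and L when every move reaches a W.
Every edge goes from a vertex to one that appears earlier in the order 5, 9, 8, 1, 7, 3, 2, 6, 4, so processing vertices in that order labels each vertex after all of its successors.
5: no outgoing edge → L
9: no outgoing edge → L
8: W (go to 9, an L position)
1: W (go to 9, an L position)
7: L (options 1(W), 8(W) are all W)
3: W (go to 7, an L position)
2: L (options 1(W), 8(W) are all W)
6: W (go to 7, an L position)
4: W (go to 9, an L position)
The starting position 1 is W: Player 1 should move to 9, handing over an L position.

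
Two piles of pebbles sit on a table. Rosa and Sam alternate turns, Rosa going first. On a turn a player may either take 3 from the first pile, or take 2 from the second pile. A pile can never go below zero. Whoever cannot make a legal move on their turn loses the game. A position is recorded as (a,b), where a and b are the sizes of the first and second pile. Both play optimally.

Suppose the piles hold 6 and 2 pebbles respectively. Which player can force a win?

Rosa wins.

Build the W/L table. Terminal = L. A non-terminal position is W if it has a move to some L; otherwise it is L.
No move ever increases a pile, so every position that can arise here has a ≤ 6 and b ≤ 2; it is enough to label the cells with 0 ≤ a ≤ 6 and 0 ≤ b ≤ 2.
Every move lowers a or b (never raises either), so fill the grid row by row in increasing a, and left to right within a row: each cell's successors are then already labelled.
      b=0  b=1  b=2
a=0:    L    L    W
a=1:    L    L    W
a=2:    L    L    W
a=3:    W    W    L
a=4:    W    W    L
a=5:    W    W    L
a=6:    L    L    W
Cells with no legal move (terminal, hence L): (0,0), (0,1), (1,0), (1,1), (2,0), (2,1).
The remaining L cells, each justified by listing all of its moves:
(3,2): →(0,2)(W), (3,0)(W) — all W, so L
(4,2): →(1,2)(W), (4,0)(W) — all W, so L
(5,2): →(2,2)(W), (5,0)(W) — all W, so L
(6,0): →(3,0)(W) only, which is W, so L
(6,1): →(3,1)(W) only, which is W, so L
Every other cell has at least one move into one of the L cells above, so it is W.
From (6,2) Rosa can move to (3,2), reaching an L position.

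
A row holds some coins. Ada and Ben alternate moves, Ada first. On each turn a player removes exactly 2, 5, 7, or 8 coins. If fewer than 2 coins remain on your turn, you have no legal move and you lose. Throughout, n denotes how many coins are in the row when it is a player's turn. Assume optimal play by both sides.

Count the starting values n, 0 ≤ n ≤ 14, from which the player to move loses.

Use the standard recursion: the mover loses at a terminal position; elsewhere, the mover wins exactly when some move hands the opponent an L position.
n=0: no move → L
n=1: no move → L
n=2: W (go to 0, an L position)
n=3: W (go to 1, an L position)
n=4: L (sole option 2(W) is W)
n=5: W (go to 0, an L position)
n=6: W (go to 4, an L position)
n=7: W (go to 0, an L position)
n=8: W (go to 1, an L position)
n=9: W (go to 4, an L position)
n=10: L (options 8(W), 5(W), 3(W), 2(W) are all W)
n=11: W (go to 4, an L position)
n=12: W (go to 10, an L position)
n=13: L (options 11(W), 8(W), 6(W), 5(W) are all W)
n=14: L (options 12(W), 9(W), 7(W), 6(W) are all W)
L entries with 0 ≤ n ≤ 14: n = 0, 1, 4, 10, 13, 14; that makes 6.

6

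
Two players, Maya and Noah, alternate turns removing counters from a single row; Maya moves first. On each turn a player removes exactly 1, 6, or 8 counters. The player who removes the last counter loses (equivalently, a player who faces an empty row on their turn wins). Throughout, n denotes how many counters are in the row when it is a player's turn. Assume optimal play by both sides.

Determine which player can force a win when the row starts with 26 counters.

Noah wins.

Label each position W (a win for the player to move) or L (a loss). A position with no legal move is W; any other position is W exactly when some move reaches an L, and L when every move reaches a W.
n=0: no move; the opponent has just taken the last counter and therefore loses → W
n=1: L (sole option 0(W) is W)
n=2: W (go to 1, an L position)
n=3: L (sole option 2(W) is W)
n=4: W (go to 3, an L position)
n=5: L (sole option 4(W) is W)
n=6: W (go to 5, an L position)
n=7: W (go to 1, an L position)
n=8: L (options 7(W), 2(W), 0(W) are all W)
n=9: W (go to 8, an L position)
n=10: L (options 9(W), 4(W), 2(W) are all W)
n=11: W (go to 10, an L position)
n=12: L (options 11(W), 6(W), 4(W) are all W)
n=13: W (go to 12, an L position)
n=14: W (go to 8, an L position)
n=15: L (options 14(W), 9(W), 7(W) are all W)
n=16: W (go to 15, an L position)
n=17: L (options 16(W), 11(W), 9(W) are all W)
n=18: W (go to 17, an L position)
n=19: L (options 18(W), 13(W), 11(W) are all W)
n=20: W (go to 19, an L position)
n=21: W (go to 15, an L position)
n=22: L (options 21(W), 16(W), 14(W) are all W)
n=23: W (go to 22, an L position)
n=24: L (options 23(W), 18(W), 16(W) are all W)
n=25: W (go to 24, an L position)
n=26: L (options 25(W), 20(W), 18(W) are all W)
The starting position 26 is L: whatever Maya does, the opponent receives a W position.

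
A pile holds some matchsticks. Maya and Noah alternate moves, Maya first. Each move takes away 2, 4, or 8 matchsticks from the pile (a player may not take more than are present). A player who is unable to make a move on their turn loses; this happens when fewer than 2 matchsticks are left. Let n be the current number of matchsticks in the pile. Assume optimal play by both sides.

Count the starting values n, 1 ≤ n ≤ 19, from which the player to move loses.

7

Build the W/L table. Terminal = L. A non-terminal position is W if it has a move to some L; otherwise it is L.
n=0: no move → L
n=1: no move → L
n=2: W (go to 0, an L position)
n=3: W (go to 1, an L position)
n=4: W (go to 0, an L position)
n=5: W (go to 1, an L position)
n=6: L (options 4(W), 2(W) are all W)
n=7: L (options 5(W), 3(W) are all W)
n=8: W (go to 6, an L position)
n=9: W (go to 7, an L position)
n=10: W (go to 6, an L position)
n=11: W (go to 7, an L position)
n=12: L (options 10(W), 8(W), 4(W) are all W)
n=13: L (options 11(W), 9(W), 5(W) are all W)
n=14: W (go to 12, an L position)
n=15: W (go to 13, an L position)
n=16: W (go to 12, an L position)
n=17: W (go to 13, an L position)
n=18: L (options 16(W), 14(W), 10(W) are all W)
n=19: L (options 17(W), 15(W), 11(W) are all W)
L entries with 1 ≤ n ≤ 19 (n=0 is outside the asked range and is not counted): n = 1, 6, 7, 12, 13, 18, 19; that makes 7.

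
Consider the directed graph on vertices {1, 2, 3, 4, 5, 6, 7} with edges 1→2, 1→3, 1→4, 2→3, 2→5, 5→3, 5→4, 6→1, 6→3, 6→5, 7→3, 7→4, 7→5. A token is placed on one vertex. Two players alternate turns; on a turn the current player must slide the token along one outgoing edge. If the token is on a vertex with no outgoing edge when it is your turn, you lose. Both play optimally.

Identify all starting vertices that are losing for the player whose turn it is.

Compute win/loss labels from the base case upward. A position with no move is L. Any other position is W if it can reach an L in one move, else L.
Every edge goes from a vertex to one that appears earlier in the order 3, 4, 5, 2, 7, 1, 6, so processing vertices in that order labels each vertex after all of its successors.
3: no outgoing edge → L
4: no outgoing edge → L
5: →4(L), so W
2: →3(L), so W
7: →4(L), so W
1: →4(L), so W
6: →3(L), so W
Reading off the rows marked L gives the requested list; there are 2 such vertices.

3, 4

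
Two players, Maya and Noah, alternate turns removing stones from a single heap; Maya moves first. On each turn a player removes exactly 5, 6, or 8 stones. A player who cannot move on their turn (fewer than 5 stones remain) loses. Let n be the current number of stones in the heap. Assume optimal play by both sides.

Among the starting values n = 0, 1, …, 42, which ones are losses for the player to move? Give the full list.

0, 1, 2, 3, 4, 13, 14, 15, 16, 17, 26, 27, 28, 29, 30, 39, 40, 41, 42

Build the W/L table. Terminal = L. A non-terminal position is W if it has a move to some L; otherwise it is L.
n=0: no move → L
n=1: no move → L
n=2: no move → L
n=3: no move → L
n=4: no move → L
n=5: →0(L), so W
n=6: →1(L), so W
n=7: →2(L), so W
n=8: →3(L), so W
n=9: →4(L), so W
n=10: →4(L), so W
n=11: →3(L), so W
n=12: →4(L), so W
n=13: →8(W), 7(W), 5(W) — all W, so L
n=14: →9(W), 8(W), 6(W) — all W, so L
n=15: →10(W), 9(W), 7(W) — all W, so L
n=16: →11(W), 10(W), 8(W) — all W, so L
n=17: →12(W), 11(W), 9(W) — all W, so L
n=18: →13(L), so W
n=19: →14(L), so W
n=20: →15(L), so W
n=21: →16(L), so W
n=22: →17(L), so W
n=23: →17(L), so W
n=24: →16(L), so W
n=25: →17(L), so W
n=26: →21(W), 20(W), 18(W) — all W, so L
n=27: →22(W), 21(W), 19(W) — all W, so L
n=28: →23(W), 22(W), 20(W) — all W, so L
n=29: →24(W), 23(W), 21(W) — all W, so L
n=30: →25(W), 24(W), 22(W) — all W, so L
n=31: →26(L), so W
n=32: →27(L), so W
n=33: →28(L), so W
n=34: →29(L), so W
n=35: →30(L), so W
n=36: →30(L), so W
n=37: →29(L), so W
n=38: →30(L), so W
n=39: →34(W), 33(W), 31(W) — all W, so L
n=40: →35(W), 34(W), 32(W) — all W, so L
n=41: →36(W), 35(W), 33(W) — all W, so L
n=42: →37(W), 36(W), 34(W) — all W, so L
The losing starting values of n are exactly the entries labelled L in this table (19 of them).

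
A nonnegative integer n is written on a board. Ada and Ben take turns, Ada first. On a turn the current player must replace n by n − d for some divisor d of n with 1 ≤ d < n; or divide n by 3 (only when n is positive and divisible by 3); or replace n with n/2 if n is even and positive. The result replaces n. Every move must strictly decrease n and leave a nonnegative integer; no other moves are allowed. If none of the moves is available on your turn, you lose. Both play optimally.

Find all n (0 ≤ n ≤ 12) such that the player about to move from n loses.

Positions with no move are L. A position that does have a move is losing for the player to move precisely when every available move leads to a winning position for the opponent. Fill in the labels:
n=0: no move → L
n=1: no move → L
n=2: →1(L), so W
n=3: →1(L), so W
n=4: →2(W), 3(W) — all W, so L
n=5: →4(L), so W
n=6: →4(L), so W
n=7: →6(W) only, which is W, so L
n=8: →4(L), so W
n=9: →3(W), 6(W), 8(W) — all W, so L
n=10: →9(L), so W
n=11: →10(W) only, which is W, so L
n=12: →4(L), so W
The losing starting values of n are exactly the entries labelled L in this table (6 of them).

0, 1, 4, 7, 9, 11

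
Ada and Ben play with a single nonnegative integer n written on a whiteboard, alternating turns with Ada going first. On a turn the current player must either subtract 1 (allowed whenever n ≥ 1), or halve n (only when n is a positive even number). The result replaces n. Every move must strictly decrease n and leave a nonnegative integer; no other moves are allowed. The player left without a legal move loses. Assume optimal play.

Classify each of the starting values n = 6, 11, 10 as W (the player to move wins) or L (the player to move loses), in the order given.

6: W, 11: L, 10: W

Classify positions by backward induction: terminal positions (no move available) are L. From any other position, the mover wins iff some move reaches an L.
n=0: no move → L
n=1: W (go to 0, an L position)
n=2: L (sole option 1(W) is W)
n=3: W (go to 2, an L position)
n=4: W (go to 2, an L position)
n=5: L (sole option 4(W) is W)
n=6: W (go to 5, an L position)
n=7: L (sole option 6(W) is W)
n=8: W (go to 7, an L position)
n=9: L (sole option 8(W) is W)
n=10: W (go to 5, an L position)
n=11: L (sole option 10(W) is W)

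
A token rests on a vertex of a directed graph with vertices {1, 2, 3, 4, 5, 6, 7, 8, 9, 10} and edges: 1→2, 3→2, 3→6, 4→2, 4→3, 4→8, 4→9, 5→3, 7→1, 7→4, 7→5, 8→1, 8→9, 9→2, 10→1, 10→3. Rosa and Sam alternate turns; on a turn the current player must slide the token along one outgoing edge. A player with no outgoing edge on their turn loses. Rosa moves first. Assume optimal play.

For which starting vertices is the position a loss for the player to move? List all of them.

2, 5, 6, 8, 10

Use the standard recursion: the mover loses at a terminal position; elsewhere, the mover wins exactly when some move hands the opponent an L position.
Every edge goes from a vertex to one that appears earlier in the order 6, 2, 9, 3, 5, 1, 8, 10, 4, 7, so processing vertices in that order labels each vertex after all of its successors.
6: no outgoing edge → L
2: no outgoing edge → L
9: reaches L-position 2 → W
3: reaches L-position 2 → W
5: only reaches 3(W), which is W → L
1: reaches L-position 2 → W
8: only reaches 1(W), 9(W), all W → L
10: only reaches 1(W), 3(W), all W → L
4: reaches L-position 8 → W
7: reaches L-position 5 → W
Reading off the rows marked L gives the requested list; there are 5 such vertices.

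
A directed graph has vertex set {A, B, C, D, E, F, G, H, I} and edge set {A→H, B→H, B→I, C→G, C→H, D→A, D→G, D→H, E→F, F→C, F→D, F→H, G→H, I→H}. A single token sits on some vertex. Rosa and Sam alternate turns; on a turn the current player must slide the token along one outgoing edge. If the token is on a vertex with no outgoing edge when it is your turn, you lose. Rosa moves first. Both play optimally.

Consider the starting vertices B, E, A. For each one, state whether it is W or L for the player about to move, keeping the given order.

Compute win/loss labels from the base case upward. A position with no move is L. Any other position is W if it can reach an L in one move, else L.
Every edge goes from a vertex to one that appears earlier in the order H, G, I, C, A, D, F, B, E, so processing vertices in that order labels each vertex after all of its successors.
H: no outgoing edge → L
G: W (go to H, an L position)
I: W (go to H, an L position)
C: W (go to H, an L position)
A: W (go to H, an L position)
D: W (go to H, an L position)
F: W (go to H, an L position)
B: W (go to H, an L position)
E: L (sole option F(W) is W)

B: W, E: L, A: W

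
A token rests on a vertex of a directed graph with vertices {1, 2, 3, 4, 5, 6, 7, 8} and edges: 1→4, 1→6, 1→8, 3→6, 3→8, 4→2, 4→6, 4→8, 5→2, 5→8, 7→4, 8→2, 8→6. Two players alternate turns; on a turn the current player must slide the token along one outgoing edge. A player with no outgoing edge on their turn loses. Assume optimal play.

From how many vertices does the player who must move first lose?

Compute win/loss labels from the base case upward. A position with no move is L. Any other position is W if it can reach an L in one move, else L.
Every edge goes from a vertex to one that appears earlier in the order 2, 6, 8, 4, 5, 3, 1, 7, so processing vertices in that order labels each vertex after all of its successors.
2: no outgoing edge → L
6: no outgoing edge → L
8: can move to 6, which is L ⇒ W
4: can move to 6, which is L ⇒ W
5: can move to 2, which is L ⇒ W
3: can move to 6, which is L ⇒ W
1: can move to 6, which is L ⇒ W
7: the only move is to 4(W), a W ⇒ L
The L vertices are 2, 6, 7; that is 3 in all.

3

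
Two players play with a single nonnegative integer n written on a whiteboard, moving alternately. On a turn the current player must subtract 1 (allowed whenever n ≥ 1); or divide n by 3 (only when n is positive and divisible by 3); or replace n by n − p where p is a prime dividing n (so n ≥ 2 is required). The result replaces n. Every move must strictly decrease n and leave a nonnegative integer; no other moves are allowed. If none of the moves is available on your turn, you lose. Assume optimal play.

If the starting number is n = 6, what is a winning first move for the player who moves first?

Work bottom-up. With no move the player to move loses. Otherwise the position is W if at least one move leads to an L position for the opponent, and L if every move leads to a W.
n=0: no move → L
n=1: →0(L), so W
n=2: →0(L), so W
n=3: →0(L), so W
n=4: →2(W), 3(W) — all W, so L
n=5: →0(L), so W
n=6: →4(L), so W
From 6, the L positions reachable in one move are: 4.

Move to 4.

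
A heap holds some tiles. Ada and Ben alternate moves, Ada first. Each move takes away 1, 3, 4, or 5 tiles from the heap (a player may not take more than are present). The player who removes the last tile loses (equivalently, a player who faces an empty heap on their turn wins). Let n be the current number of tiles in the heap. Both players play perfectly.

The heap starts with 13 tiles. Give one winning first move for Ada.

Remove 4, leaving 9.

Classify positions by backward induction: terminal positions (no move available) are W. From any other position, the mover wins iff some move reaches an L.
n=0: no move; the opponent has just taken the last tile and therefore loses → W
n=1: L (sole option 0(W) is W)
n=2: W (go to 1, an L position)
n=3: L (options 2(W), 0(W) are all W)
n=4: W (go to 3, an L position)
n=5: W (go to 1, an L position)
n=6: W (go to 3, an L position)
n=7: W (go to 3, an L position)
n=8: W (go to 3, an L position)
n=9: L (options 8(W), 6(W), 5(W), 4(W) are all W)
n=10: W (go to 9, an L position)
n=11: L (options 10(W), 8(W), 7(W), 6(W) are all W)
n=12: W (go to 11, an L position)
n=13: W (go to 9, an L position)
From 13, the L positions reachable in one move are: 9.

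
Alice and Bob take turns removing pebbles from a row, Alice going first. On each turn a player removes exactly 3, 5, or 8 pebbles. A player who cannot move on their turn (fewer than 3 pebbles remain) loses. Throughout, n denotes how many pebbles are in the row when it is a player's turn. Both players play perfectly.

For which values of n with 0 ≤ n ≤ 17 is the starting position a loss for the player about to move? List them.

0, 1, 2, 11, 12, 13

Positions with no move are L. A position that does have a move is losing for the player to move precisely when every available move leads to a winning position for the opponent. Fill in the labels:
n=0: no move → L
n=1: no move → L
n=2: no move → L
n=3: W (go to 0, an L position)
n=4: W (go to 1, an L position)
n=5: W (go to 2, an L position)
n=6: W (go to 1, an L position)
n=7: W (go to 2, an L position)
n=8: W (go to 0, an L position)
n=9: W (go to 1, an L position)
n=10: W (go to 2, an L position)
n=11: L (options 8(W), 6(W), 3(W) are all W)
n=12: L (options 9(W), 7(W), 4(W) are all W)
n=13: L (options 10(W), 8(W), 5(W) are all W)
n=14: W (go to 11, an L position)
n=15: W (go to 12, an L position)
n=16: W (go to 13, an L position)
n=17: W (go to 12, an L position)
The losing starting values of n are exactly the entries labelled L in this table (6 of them).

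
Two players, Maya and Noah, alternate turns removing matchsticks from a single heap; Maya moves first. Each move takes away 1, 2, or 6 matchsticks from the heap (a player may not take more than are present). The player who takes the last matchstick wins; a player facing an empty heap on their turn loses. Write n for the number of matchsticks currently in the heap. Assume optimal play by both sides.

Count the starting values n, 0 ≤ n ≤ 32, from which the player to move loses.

Build the W/L table. Terminal = L. A non-terminal position is W if it has a move to some L; otherwise it is L.
n=0: no move → L
n=1: W (go to 0, an L position)
n=2: W (go to 0, an L position)
n=3: L (options 2(W), 1(W) are all W)
n=4: W (go to 3, an L position)
n=5: W (go to 3, an L position)
n=6: W (go to 0, an L position)
n=7: L (options 6(W), 5(W), 1(W) are all W)
n=8: W (go to 7, an L position)
n=9: W (go to 7, an L position)
n=10: L (options 9(W), 8(W), 4(W) are all W)
n=11: W (go to 10, an L position)
n=12: W (go to 10, an L position)
n=13: W (go to 7, an L position)
n=14: L (options 13(W), 12(W), 8(W) are all W)
n=15: W (go to 14, an L position)
n=16: W (go to 14, an L position)
n=17: L (options 16(W), 15(W), 11(W) are all W)
n=18: W (go to 17, an L position)
n=19: W (go to 17, an L position)
n=20: W (go to 14, an L position)
n=21: L (options 20(W), 19(W), 15(W) are all W)
n=22: W (go to 21, an L position)
n=23: W (go to 21, an L position)
n=24: L (options 23(W), 22(W), 18(W) are all W)
n=25: W (go to 24, an L position)
n=26: W (go to 24, an L position)
n=27: W (go to 21, an L position)
n=28: L (options 27(W), 26(W), 22(W) are all W)
n=29: W (go to 28, an L position)
n=30: W (go to 28, an L position)
n=31: L (options 30(W), 29(W), 25(W) are all W)
n=32: W (go to 31, an L position)
L entries with 0 ≤ n ≤ 32: n = 0, 3, 7, 10, 14, 17, 21, 24, 28, 31; that makes 10.

10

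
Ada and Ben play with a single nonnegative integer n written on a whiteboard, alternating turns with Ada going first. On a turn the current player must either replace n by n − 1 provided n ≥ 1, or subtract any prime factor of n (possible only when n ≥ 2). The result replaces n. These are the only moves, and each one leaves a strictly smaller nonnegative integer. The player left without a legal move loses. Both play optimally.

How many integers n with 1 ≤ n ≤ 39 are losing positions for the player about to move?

Positions with no move are L. A position that does have a move is losing for the player to move precisely when every available move leads to a winning position for the opponent. Fill in the labels:
n=0: no move → L
n=1: →0(L), so W
n=2: →0(L), so W
n=3: →0(L), so W
n=4: →2(W), 3(W) — all W, so L
n=5: →0(L), so W
n=6: →4(L), so W
n=7: →0(L), so W
n=8: →6(W), 7(W) — all W, so L
n=9: →8(L), so W
n=10: →8(L), so W
n=11: →0(L), so W
n=12: →9(W), 10(W), 11(W) — all W, so L
n=13: →0(L), so W
n=14: →12(L), so W
n=15: →12(L), so W
n=16: →14(W), 15(W) — all W, so L
n=17: →0(L), so W
n=18: →16(L), so W
n=19: →0(L), so W
n=20: →15(W), 18(W), 19(W) — all W, so L
n=21: →20(L), so W
n=22: →20(L), so W
n=23: →0(L), so W
n=24: →21(W), 22(W), 23(W) — all W, so L
n=25: →20(L), so W
n=26: →24(L), so W
n=27: →24(L), so W
n=28: →21(W), 26(W), 27(W) — all W, so L
n=29: →0(L), so W
n=30: →28(L), so W
n=31: →0(L), so W
n=32: →30(W), 31(W) — all W, so L
n=33: →32(L), so W
n=34: →32(L), so W
n=35: →28(L), so W
n=36: →33(W), 34(W), 35(W) — all W, so L
n=37: →0(L), so W
n=38: →36(L), so W
n=39: →36(L), so W
L entries with 1 ≤ n ≤ 39 (n=0 is outside the asked range and is not counted): n = 4, 8, 12, 16, 20, 24, 28, 32, 36; that makes 9.

9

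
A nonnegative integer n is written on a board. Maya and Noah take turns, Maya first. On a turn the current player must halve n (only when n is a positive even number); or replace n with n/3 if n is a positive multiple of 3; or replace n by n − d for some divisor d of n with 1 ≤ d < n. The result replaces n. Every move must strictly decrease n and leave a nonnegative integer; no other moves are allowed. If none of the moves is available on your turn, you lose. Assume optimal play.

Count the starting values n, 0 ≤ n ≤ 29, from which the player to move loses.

Label each position W (a win for the player to move) or L (a loss). A position with no legal move is L; any other position is W exactly when some move reaches an L, and L when every move reaches a W.
n=0: no move → L
n=1: no move → L
n=2: can move to 1, which is L ⇒ W
n=3: can move to 1, which is L ⇒ W
n=4: moves to 2(W), 3(W); every one is W ⇒ L
n=5: can move to 4, which is L ⇒ W
n=6: can move to 4, which is L ⇒ W
n=7: the only move is to 6(W), a W ⇒ L
n=8: can move to 4, which is L ⇒ W
n=9: moves to 3(W), 6(W), 8(W); every one is W ⇒ L
n=10: can move to 9, which is L ⇒ W
n=11: the only move is to 10(W), a W ⇒ L
n=12: can move to 4, which is L ⇒ W
n=13: the only move is to 12(W), a W ⇒ L
n=14: can move to 7, which is L ⇒ W
n=15: moves to 5(W), 10(W), 12(W), 14(W); every one is W ⇒ L
n=16: can move to 15, which is L ⇒ W
n=17: the only move is to 16(W), a W ⇒ L
n=18: can move to 9, which is L ⇒ W
n=19: the only move is to 18(W), a W ⇒ L
n=20: can move to 15, which is L ⇒ W
n=21: can move to 7, which is L ⇒ W
n=22: can move to 11, which is L ⇒ W
n=23: the only move is to 22(W), a W ⇒ L
n=24: can move to 23, which is L ⇒ W
n=25: moves to 20(W), 24(W); every one is W ⇒ L
n=26: can move to 13, which is L ⇒ W
n=27: can move to 9, which is L ⇒ W
n=28: moves to 14(W), 21(W), 24(W), 26(W), 27(W); every one is W ⇒ L
n=29: can move to 28, which is L ⇒ W
L entries with 0 ≤ n ≤ 29: n = 0, 1, 4, 7, 9, 11, 13, 15, 17, 19, 23, 25, 28; that makes 13.

13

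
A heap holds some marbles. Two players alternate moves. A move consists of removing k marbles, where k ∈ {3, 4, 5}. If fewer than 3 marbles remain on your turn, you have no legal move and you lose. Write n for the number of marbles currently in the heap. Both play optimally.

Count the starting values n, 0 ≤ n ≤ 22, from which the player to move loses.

9

Label each position W (a win for the player to move) or L (a loss). A position with no legal move is L; any other position is W exactly when some move reaches an L, and L when every move reaches a W.
n=0: no move → L
n=1: no move → L
n=2: no move → L
n=3: W (go to 0, an L position)
n=4: W (go to 1, an L position)
n=5: W (go to 2, an L position)
n=6: W (go to 2, an L position)
n=7: W (go to 2, an L position)
n=8: L (options 5(W), 4(W), 3(W) are all W)
n=9: L (options 6(W), 5(W), 4(W) are all W)
n=10: L (options 7(W), 6(W), 5(W) are all W)
n=11: W (go to 8, an L position)
n=12: W (go to 9, an L position)
n=13: W (go to 10, an L position)
n=14: W (go to 10, an L position)
n=15: W (go to 10, an L position)
n=16: L (options 13(W), 12(W), 11(W) are all W)
n=17: L (options 14(W), 13(W), 12(W) are all W)
n=18: L (options 15(W), 14(W), 13(W) are all W)
n=19: W (go to 16, an L position)
n=20: W (go to 17, an L position)
n=21: W (go to 18, an L position)
n=22: W (go to 18, an L position)
L entries with 0 ≤ n ≤ 22: n = 0, 1, 2, 8, 9, 10, 16, 17, 18; that makes 9.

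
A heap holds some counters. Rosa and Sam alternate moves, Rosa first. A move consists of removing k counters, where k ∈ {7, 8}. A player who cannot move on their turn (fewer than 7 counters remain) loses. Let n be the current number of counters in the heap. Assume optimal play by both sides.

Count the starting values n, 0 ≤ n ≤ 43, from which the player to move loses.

Label each position W (a win for the player to move) or L (a loss). A position with no legal move is L; any other position is W exactly when some move reaches an L, and L when every move reaches a W.
n=0: no move → L
n=1: no move → L
n=2: no move → L
n=3: no move → L
n=4: no move → L
n=5: no move → L
n=6: no move → L
n=7: →0(L), so W
n=8: →1(L), so W
n=9: →2(L), so W
n=10: →3(L), so W
n=11: →4(L), so W
n=12: →5(L), so W
n=13: →6(L), so W
n=14: →6(L), so W
n=15: →8(W), 7(W) — all W, so L
n=16: →9(W), 8(W) — all W, so L
n=17: →10(W), 9(W) — all W, so L
n=18: →11(W), 10(W) — all W, so L
n=19: →12(W), 11(W) — all W, so L
n=20: →13(W), 12(W) — all W, so L
n=21: →14(W), 13(W) — all W, so L
n=22: →15(L), so W
n=23: →16(L), so W
n=24: →17(L), so W
n=25: →18(L), so W
n=26: →19(L), so W
n=27: →20(L), so W
n=28: →21(L), so W
n=29: →21(L), so W
n=30: →23(W), 22(W) — all W, so L
n=31: →24(W), 23(W) — all W, so L
n=32: →25(W), 24(W) — all W, so L
n=33: →26(W), 25(W) — all W, so L
n=34: →27(W), 26(W) — all W, so L
n=35: →28(W), 27(W) — all W, so L
n=36: →29(W), 28(W) — all W, so L
n=37: →30(L), so W
n=38: →31(L), so W
n=39: →32(L), so W
n=40: →33(L), so W
n=41: →34(L), so W
n=42: →35(L), so W
n=43: →36(L), so W
L entries with 0 ≤ n ≤ 43: n = 0, 1, 2, 3, 4, 5, 6, 15, 16, 17, 18, 19, 20, 21, 30, 31, 32, 33, 34, 35, 36; that makes 21.

21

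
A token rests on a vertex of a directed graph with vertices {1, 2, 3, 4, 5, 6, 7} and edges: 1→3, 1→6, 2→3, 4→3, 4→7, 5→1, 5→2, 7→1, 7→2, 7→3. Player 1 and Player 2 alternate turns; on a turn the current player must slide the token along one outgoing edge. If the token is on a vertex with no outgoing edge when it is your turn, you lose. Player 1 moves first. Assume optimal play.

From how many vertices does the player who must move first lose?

Positions with no move are L. A position that does have a move is losing for the player to move precisely when every available move leads to a winning position for the opponent. Fill in the labels:
Every edge goes from a vertex to one that appears earlier in the order 3, 6, 2, 1, 7, 4, 5, so processing vertices in that order labels each vertex after all of its successors.
3: no outgoing edge → L
6: no outgoing edge → L
2: reaches L-position 3 → W
1: reaches L-position 6 → W
7: reaches L-position 3 → W
4: reaches L-position 3 → W
5: only reaches 1(W), 2(W), all W → L
The L vertices are 3, 5, 6; that is 3 in all.

3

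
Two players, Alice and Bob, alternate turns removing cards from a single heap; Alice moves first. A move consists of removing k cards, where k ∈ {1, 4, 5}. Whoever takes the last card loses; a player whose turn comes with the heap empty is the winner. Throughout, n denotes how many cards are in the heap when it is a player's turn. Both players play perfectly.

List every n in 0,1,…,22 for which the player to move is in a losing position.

1, 3, 9, 11, 17, 19

Use the standard recursion: the mover wins at a terminal position; elsewhere, the mover wins exactly when some move hands the opponent an L position.
n=0: no move; the opponent has just taken the last card and therefore loses → W
n=1: only reaches 0(W), which is W → L
n=2: reaches L-position 1 → W
n=3: only reaches 2(W), which is W → L
n=4: reaches L-position 3 → W
n=5: reaches L-position 1 → W
n=6: reaches L-position 1 → W
n=7: reaches L-position 3 → W
n=8: reaches L-position 3 → W
n=9: only reaches 8(W), 5(W), 4(W), all W → L
n=10: reaches L-position 9 → W
n=11: only reaches 10(W), 7(W), 6(W), all W → L
n=12: reaches L-position 11 → W
n=13: reaches L-position 9 → W
n=14: reaches L-position 9 → W
n=15: reaches L-position 11 → W
n=16: reaches L-position 11 → W
n=17: only reaches 16(W), 13(W), 12(W), all W → L
n=18: reaches L-position 17 → W
n=19: only reaches 18(W), 15(W), 14(W), all W → L
n=20: reaches L-position 19 → W
n=21: reaches L-position 17 → W
n=22: reaches L-position 17 → W
The losing starting values of n are exactly the entries labelled L in this table (6 of them).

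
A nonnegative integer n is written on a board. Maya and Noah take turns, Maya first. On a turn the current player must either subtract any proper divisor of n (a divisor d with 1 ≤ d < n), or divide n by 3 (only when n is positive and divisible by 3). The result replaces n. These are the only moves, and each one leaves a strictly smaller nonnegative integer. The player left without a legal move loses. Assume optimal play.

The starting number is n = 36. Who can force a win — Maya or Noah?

Noah wins.

Compute win/loss labels from the base case upward. A position with no move is L. Any other position is W if it can reach an L in one move, else L.
n=0: no move → L
n=1: no move → L
n=2: can move to 1, which is L ⇒ W
n=3: can move to 1, which is L ⇒ W
n=4: moves to 2(W), 3(W); every one is W ⇒ L
n=5: can move to 4, which is L ⇒ W
n=6: can move to 4, which is L ⇒ W
n=7: the only move is to 6(W), a W ⇒ L
n=8: can move to 4, which is L ⇒ W
n=9: moves to 3(W), 6(W), 8(W); every one is W ⇒ L
n=10: can move to 9, which is L ⇒ W
n=11: the only move is to 10(W), a W ⇒ L
n=12: can move to 4, which is L ⇒ W
n=13: the only move is to 12(W), a W ⇒ L
n=14: can move to 7, which is L ⇒ W
n=15: moves to 5(W), 10(W), 12(W), 14(W); every one is W ⇒ L
n=16: can move to 15, which is L ⇒ W
n=17: the only move is to 16(W), a W ⇒ L
n=18: can move to 9, which is L ⇒ W
n=19: the only move is to 18(W), a W ⇒ L
n=20: can move to 15, which is L ⇒ W
n=21: can move to 7, which is L ⇒ W
n=22: can move to 11, which is L ⇒ W
n=23: the only move is to 22(W), a W ⇒ L
n=24: can move to 23, which is L ⇒ W
n=25: moves to 20(W), 24(W); every one is W ⇒ L
n=26: can move to 13, which is L ⇒ W
n=27: can move to 9, which is L ⇒ W
n=28: moves to 14(W), 21(W), 24(W), 26(W), 27(W); every one is W ⇒ L
n=29: can move to 28, which is L ⇒ W
n=30: can move to 15, which is L ⇒ W
n=31: the only move is to 30(W), a W ⇒ L
n=32: can move to 28, which is L ⇒ W
n=33: can move to 11, which is L ⇒ W
n=34: can move to 17, which is L ⇒ W
n=35: can move to 28, which is L ⇒ W
n=36: moves to 12(W), 18(W), 24(W), 27(W), 30(W), 32(W), 33(W), 34(W), 35(W); every one is W ⇒ L
The starting position 36 is L: whatever Maya does, the opponent receives a W position.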